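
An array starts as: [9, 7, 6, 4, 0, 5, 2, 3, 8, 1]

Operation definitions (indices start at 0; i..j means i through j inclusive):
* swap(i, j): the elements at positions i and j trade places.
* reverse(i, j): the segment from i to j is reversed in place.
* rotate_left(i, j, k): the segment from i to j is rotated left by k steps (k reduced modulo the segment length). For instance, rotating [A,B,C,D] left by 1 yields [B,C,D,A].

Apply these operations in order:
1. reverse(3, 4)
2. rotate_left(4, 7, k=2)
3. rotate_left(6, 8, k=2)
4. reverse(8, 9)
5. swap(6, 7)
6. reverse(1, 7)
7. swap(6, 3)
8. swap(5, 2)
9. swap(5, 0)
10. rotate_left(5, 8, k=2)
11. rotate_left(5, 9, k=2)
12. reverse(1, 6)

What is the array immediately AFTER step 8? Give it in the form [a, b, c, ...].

After 1 (reverse(3, 4)): [9, 7, 6, 0, 4, 5, 2, 3, 8, 1]
After 2 (rotate_left(4, 7, k=2)): [9, 7, 6, 0, 2, 3, 4, 5, 8, 1]
After 3 (rotate_left(6, 8, k=2)): [9, 7, 6, 0, 2, 3, 8, 4, 5, 1]
After 4 (reverse(8, 9)): [9, 7, 6, 0, 2, 3, 8, 4, 1, 5]
After 5 (swap(6, 7)): [9, 7, 6, 0, 2, 3, 4, 8, 1, 5]
After 6 (reverse(1, 7)): [9, 8, 4, 3, 2, 0, 6, 7, 1, 5]
After 7 (swap(6, 3)): [9, 8, 4, 6, 2, 0, 3, 7, 1, 5]
After 8 (swap(5, 2)): [9, 8, 0, 6, 2, 4, 3, 7, 1, 5]

Answer: [9, 8, 0, 6, 2, 4, 3, 7, 1, 5]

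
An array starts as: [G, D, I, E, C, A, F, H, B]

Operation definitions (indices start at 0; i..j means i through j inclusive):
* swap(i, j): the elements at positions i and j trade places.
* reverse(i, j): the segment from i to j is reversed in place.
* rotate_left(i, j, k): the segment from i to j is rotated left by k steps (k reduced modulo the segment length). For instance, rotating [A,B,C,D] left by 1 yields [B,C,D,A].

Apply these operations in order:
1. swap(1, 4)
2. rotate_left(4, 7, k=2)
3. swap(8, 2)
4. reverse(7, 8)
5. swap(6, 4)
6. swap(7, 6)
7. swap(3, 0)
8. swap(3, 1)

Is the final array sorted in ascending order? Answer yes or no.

Answer: no

Derivation:
After 1 (swap(1, 4)): [G, C, I, E, D, A, F, H, B]
After 2 (rotate_left(4, 7, k=2)): [G, C, I, E, F, H, D, A, B]
After 3 (swap(8, 2)): [G, C, B, E, F, H, D, A, I]
After 4 (reverse(7, 8)): [G, C, B, E, F, H, D, I, A]
After 5 (swap(6, 4)): [G, C, B, E, D, H, F, I, A]
After 6 (swap(7, 6)): [G, C, B, E, D, H, I, F, A]
After 7 (swap(3, 0)): [E, C, B, G, D, H, I, F, A]
After 8 (swap(3, 1)): [E, G, B, C, D, H, I, F, A]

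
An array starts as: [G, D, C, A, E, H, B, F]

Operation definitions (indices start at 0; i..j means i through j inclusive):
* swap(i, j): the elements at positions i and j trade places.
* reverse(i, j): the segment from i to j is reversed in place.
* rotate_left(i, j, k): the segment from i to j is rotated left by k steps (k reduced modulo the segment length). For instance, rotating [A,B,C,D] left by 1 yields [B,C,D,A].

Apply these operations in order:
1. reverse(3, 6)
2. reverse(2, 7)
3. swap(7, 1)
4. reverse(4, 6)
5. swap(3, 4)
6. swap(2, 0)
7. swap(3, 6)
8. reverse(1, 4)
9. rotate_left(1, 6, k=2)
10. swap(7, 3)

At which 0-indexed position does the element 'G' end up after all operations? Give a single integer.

After 1 (reverse(3, 6)): [G, D, C, B, H, E, A, F]
After 2 (reverse(2, 7)): [G, D, F, A, E, H, B, C]
After 3 (swap(7, 1)): [G, C, F, A, E, H, B, D]
After 4 (reverse(4, 6)): [G, C, F, A, B, H, E, D]
After 5 (swap(3, 4)): [G, C, F, B, A, H, E, D]
After 6 (swap(2, 0)): [F, C, G, B, A, H, E, D]
After 7 (swap(3, 6)): [F, C, G, E, A, H, B, D]
After 8 (reverse(1, 4)): [F, A, E, G, C, H, B, D]
After 9 (rotate_left(1, 6, k=2)): [F, G, C, H, B, A, E, D]
After 10 (swap(7, 3)): [F, G, C, D, B, A, E, H]

Answer: 1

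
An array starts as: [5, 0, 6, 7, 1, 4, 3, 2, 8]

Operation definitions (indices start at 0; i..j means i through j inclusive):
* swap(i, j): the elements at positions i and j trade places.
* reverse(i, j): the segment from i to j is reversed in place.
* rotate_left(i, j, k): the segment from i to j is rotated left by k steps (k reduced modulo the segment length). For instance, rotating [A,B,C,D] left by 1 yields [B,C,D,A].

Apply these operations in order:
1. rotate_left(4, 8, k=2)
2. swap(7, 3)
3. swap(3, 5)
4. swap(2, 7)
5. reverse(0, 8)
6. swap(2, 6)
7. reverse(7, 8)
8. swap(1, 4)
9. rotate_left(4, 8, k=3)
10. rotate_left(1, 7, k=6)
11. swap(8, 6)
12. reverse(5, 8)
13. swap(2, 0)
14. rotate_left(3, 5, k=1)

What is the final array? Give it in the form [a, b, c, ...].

Answer: [3, 2, 4, 1, 0, 7, 6, 8, 5]

Derivation:
After 1 (rotate_left(4, 8, k=2)): [5, 0, 6, 7, 3, 2, 8, 1, 4]
After 2 (swap(7, 3)): [5, 0, 6, 1, 3, 2, 8, 7, 4]
After 3 (swap(3, 5)): [5, 0, 6, 2, 3, 1, 8, 7, 4]
After 4 (swap(2, 7)): [5, 0, 7, 2, 3, 1, 8, 6, 4]
After 5 (reverse(0, 8)): [4, 6, 8, 1, 3, 2, 7, 0, 5]
After 6 (swap(2, 6)): [4, 6, 7, 1, 3, 2, 8, 0, 5]
After 7 (reverse(7, 8)): [4, 6, 7, 1, 3, 2, 8, 5, 0]
After 8 (swap(1, 4)): [4, 3, 7, 1, 6, 2, 8, 5, 0]
After 9 (rotate_left(4, 8, k=3)): [4, 3, 7, 1, 5, 0, 6, 2, 8]
After 10 (rotate_left(1, 7, k=6)): [4, 2, 3, 7, 1, 5, 0, 6, 8]
After 11 (swap(8, 6)): [4, 2, 3, 7, 1, 5, 8, 6, 0]
After 12 (reverse(5, 8)): [4, 2, 3, 7, 1, 0, 6, 8, 5]
After 13 (swap(2, 0)): [3, 2, 4, 7, 1, 0, 6, 8, 5]
After 14 (rotate_left(3, 5, k=1)): [3, 2, 4, 1, 0, 7, 6, 8, 5]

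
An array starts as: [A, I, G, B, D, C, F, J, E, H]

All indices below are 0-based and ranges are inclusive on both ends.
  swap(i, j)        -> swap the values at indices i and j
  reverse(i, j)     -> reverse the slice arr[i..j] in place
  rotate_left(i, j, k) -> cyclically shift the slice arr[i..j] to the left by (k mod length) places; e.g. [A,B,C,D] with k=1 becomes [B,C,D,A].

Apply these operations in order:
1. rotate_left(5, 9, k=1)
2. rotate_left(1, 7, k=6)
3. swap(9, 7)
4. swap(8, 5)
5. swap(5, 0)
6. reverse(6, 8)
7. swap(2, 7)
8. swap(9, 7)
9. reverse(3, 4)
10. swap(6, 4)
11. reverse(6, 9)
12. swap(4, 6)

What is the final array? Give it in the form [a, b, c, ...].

After 1 (rotate_left(5, 9, k=1)): [A, I, G, B, D, F, J, E, H, C]
After 2 (rotate_left(1, 7, k=6)): [A, E, I, G, B, D, F, J, H, C]
After 3 (swap(9, 7)): [A, E, I, G, B, D, F, C, H, J]
After 4 (swap(8, 5)): [A, E, I, G, B, H, F, C, D, J]
After 5 (swap(5, 0)): [H, E, I, G, B, A, F, C, D, J]
After 6 (reverse(6, 8)): [H, E, I, G, B, A, D, C, F, J]
After 7 (swap(2, 7)): [H, E, C, G, B, A, D, I, F, J]
After 8 (swap(9, 7)): [H, E, C, G, B, A, D, J, F, I]
After 9 (reverse(3, 4)): [H, E, C, B, G, A, D, J, F, I]
After 10 (swap(6, 4)): [H, E, C, B, D, A, G, J, F, I]
After 11 (reverse(6, 9)): [H, E, C, B, D, A, I, F, J, G]
After 12 (swap(4, 6)): [H, E, C, B, I, A, D, F, J, G]

Answer: [H, E, C, B, I, A, D, F, J, G]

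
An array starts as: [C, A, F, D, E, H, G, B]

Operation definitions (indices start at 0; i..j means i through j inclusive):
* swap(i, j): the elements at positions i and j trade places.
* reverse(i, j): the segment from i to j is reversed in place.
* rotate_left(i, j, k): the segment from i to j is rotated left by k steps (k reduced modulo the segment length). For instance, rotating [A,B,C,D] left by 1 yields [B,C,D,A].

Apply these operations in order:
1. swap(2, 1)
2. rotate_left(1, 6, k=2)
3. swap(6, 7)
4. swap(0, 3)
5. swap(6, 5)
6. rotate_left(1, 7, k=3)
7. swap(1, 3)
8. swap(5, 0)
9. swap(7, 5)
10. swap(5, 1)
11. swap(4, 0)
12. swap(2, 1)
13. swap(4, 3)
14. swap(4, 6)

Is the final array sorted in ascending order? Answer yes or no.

Answer: yes

Derivation:
After 1 (swap(2, 1)): [C, F, A, D, E, H, G, B]
After 2 (rotate_left(1, 6, k=2)): [C, D, E, H, G, F, A, B]
After 3 (swap(6, 7)): [C, D, E, H, G, F, B, A]
After 4 (swap(0, 3)): [H, D, E, C, G, F, B, A]
After 5 (swap(6, 5)): [H, D, E, C, G, B, F, A]
After 6 (rotate_left(1, 7, k=3)): [H, G, B, F, A, D, E, C]
After 7 (swap(1, 3)): [H, F, B, G, A, D, E, C]
After 8 (swap(5, 0)): [D, F, B, G, A, H, E, C]
After 9 (swap(7, 5)): [D, F, B, G, A, C, E, H]
After 10 (swap(5, 1)): [D, C, B, G, A, F, E, H]
After 11 (swap(4, 0)): [A, C, B, G, D, F, E, H]
After 12 (swap(2, 1)): [A, B, C, G, D, F, E, H]
After 13 (swap(4, 3)): [A, B, C, D, G, F, E, H]
After 14 (swap(4, 6)): [A, B, C, D, E, F, G, H]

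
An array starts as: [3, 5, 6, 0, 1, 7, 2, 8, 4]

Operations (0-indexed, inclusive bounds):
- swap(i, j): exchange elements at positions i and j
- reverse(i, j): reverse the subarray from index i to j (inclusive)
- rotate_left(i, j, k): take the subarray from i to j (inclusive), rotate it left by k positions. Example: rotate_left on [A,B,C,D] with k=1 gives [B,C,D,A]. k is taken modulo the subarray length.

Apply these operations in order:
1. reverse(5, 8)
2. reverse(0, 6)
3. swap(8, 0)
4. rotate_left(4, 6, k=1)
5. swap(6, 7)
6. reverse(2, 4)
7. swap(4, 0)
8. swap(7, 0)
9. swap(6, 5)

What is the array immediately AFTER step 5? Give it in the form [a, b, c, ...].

Answer: [7, 4, 1, 0, 5, 3, 2, 6, 8]

Derivation:
After 1 (reverse(5, 8)): [3, 5, 6, 0, 1, 4, 8, 2, 7]
After 2 (reverse(0, 6)): [8, 4, 1, 0, 6, 5, 3, 2, 7]
After 3 (swap(8, 0)): [7, 4, 1, 0, 6, 5, 3, 2, 8]
After 4 (rotate_left(4, 6, k=1)): [7, 4, 1, 0, 5, 3, 6, 2, 8]
After 5 (swap(6, 7)): [7, 4, 1, 0, 5, 3, 2, 6, 8]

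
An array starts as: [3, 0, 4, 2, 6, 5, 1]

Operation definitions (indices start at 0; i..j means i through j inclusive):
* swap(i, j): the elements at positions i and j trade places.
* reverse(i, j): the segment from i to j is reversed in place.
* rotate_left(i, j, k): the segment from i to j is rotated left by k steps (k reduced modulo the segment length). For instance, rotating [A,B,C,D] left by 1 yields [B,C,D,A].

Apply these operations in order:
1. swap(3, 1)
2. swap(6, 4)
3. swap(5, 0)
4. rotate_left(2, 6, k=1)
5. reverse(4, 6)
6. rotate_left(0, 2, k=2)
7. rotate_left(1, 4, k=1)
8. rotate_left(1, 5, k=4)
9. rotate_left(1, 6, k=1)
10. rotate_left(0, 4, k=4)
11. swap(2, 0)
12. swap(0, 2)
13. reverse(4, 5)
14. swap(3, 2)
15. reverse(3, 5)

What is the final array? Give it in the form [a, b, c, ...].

Answer: [5, 0, 1, 4, 3, 2, 6]

Derivation:
After 1 (swap(3, 1)): [3, 2, 4, 0, 6, 5, 1]
After 2 (swap(6, 4)): [3, 2, 4, 0, 1, 5, 6]
After 3 (swap(5, 0)): [5, 2, 4, 0, 1, 3, 6]
After 4 (rotate_left(2, 6, k=1)): [5, 2, 0, 1, 3, 6, 4]
After 5 (reverse(4, 6)): [5, 2, 0, 1, 4, 6, 3]
After 6 (rotate_left(0, 2, k=2)): [0, 5, 2, 1, 4, 6, 3]
After 7 (rotate_left(1, 4, k=1)): [0, 2, 1, 4, 5, 6, 3]
After 8 (rotate_left(1, 5, k=4)): [0, 6, 2, 1, 4, 5, 3]
After 9 (rotate_left(1, 6, k=1)): [0, 2, 1, 4, 5, 3, 6]
After 10 (rotate_left(0, 4, k=4)): [5, 0, 2, 1, 4, 3, 6]
After 11 (swap(2, 0)): [2, 0, 5, 1, 4, 3, 6]
After 12 (swap(0, 2)): [5, 0, 2, 1, 4, 3, 6]
After 13 (reverse(4, 5)): [5, 0, 2, 1, 3, 4, 6]
After 14 (swap(3, 2)): [5, 0, 1, 2, 3, 4, 6]
After 15 (reverse(3, 5)): [5, 0, 1, 4, 3, 2, 6]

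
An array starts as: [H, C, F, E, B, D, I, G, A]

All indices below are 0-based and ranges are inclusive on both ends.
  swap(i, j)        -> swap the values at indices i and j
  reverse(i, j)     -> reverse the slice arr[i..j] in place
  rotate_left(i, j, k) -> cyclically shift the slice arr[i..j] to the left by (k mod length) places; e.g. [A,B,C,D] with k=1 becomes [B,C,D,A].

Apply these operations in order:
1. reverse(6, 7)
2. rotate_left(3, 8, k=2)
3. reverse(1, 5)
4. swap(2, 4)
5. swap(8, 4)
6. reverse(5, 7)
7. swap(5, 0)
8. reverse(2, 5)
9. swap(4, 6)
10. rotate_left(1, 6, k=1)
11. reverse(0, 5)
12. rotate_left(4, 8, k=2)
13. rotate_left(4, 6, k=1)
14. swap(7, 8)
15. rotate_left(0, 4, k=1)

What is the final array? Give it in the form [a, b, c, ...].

After 1 (reverse(6, 7)): [H, C, F, E, B, D, G, I, A]
After 2 (rotate_left(3, 8, k=2)): [H, C, F, D, G, I, A, E, B]
After 3 (reverse(1, 5)): [H, I, G, D, F, C, A, E, B]
After 4 (swap(2, 4)): [H, I, F, D, G, C, A, E, B]
After 5 (swap(8, 4)): [H, I, F, D, B, C, A, E, G]
After 6 (reverse(5, 7)): [H, I, F, D, B, E, A, C, G]
After 7 (swap(5, 0)): [E, I, F, D, B, H, A, C, G]
After 8 (reverse(2, 5)): [E, I, H, B, D, F, A, C, G]
After 9 (swap(4, 6)): [E, I, H, B, A, F, D, C, G]
After 10 (rotate_left(1, 6, k=1)): [E, H, B, A, F, D, I, C, G]
After 11 (reverse(0, 5)): [D, F, A, B, H, E, I, C, G]
After 12 (rotate_left(4, 8, k=2)): [D, F, A, B, I, C, G, H, E]
After 13 (rotate_left(4, 6, k=1)): [D, F, A, B, C, G, I, H, E]
After 14 (swap(7, 8)): [D, F, A, B, C, G, I, E, H]
After 15 (rotate_left(0, 4, k=1)): [F, A, B, C, D, G, I, E, H]

Answer: [F, A, B, C, D, G, I, E, H]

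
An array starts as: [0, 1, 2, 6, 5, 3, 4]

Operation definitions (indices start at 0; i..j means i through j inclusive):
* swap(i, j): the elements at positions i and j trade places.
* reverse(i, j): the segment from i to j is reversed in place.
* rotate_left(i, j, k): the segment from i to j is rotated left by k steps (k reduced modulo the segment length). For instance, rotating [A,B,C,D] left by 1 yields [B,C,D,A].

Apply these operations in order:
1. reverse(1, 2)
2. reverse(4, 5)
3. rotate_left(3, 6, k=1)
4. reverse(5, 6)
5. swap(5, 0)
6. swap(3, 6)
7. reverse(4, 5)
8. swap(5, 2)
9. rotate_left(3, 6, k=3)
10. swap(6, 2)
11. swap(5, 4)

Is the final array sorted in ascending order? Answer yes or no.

After 1 (reverse(1, 2)): [0, 2, 1, 6, 5, 3, 4]
After 2 (reverse(4, 5)): [0, 2, 1, 6, 3, 5, 4]
After 3 (rotate_left(3, 6, k=1)): [0, 2, 1, 3, 5, 4, 6]
After 4 (reverse(5, 6)): [0, 2, 1, 3, 5, 6, 4]
After 5 (swap(5, 0)): [6, 2, 1, 3, 5, 0, 4]
After 6 (swap(3, 6)): [6, 2, 1, 4, 5, 0, 3]
After 7 (reverse(4, 5)): [6, 2, 1, 4, 0, 5, 3]
After 8 (swap(5, 2)): [6, 2, 5, 4, 0, 1, 3]
After 9 (rotate_left(3, 6, k=3)): [6, 2, 5, 3, 4, 0, 1]
After 10 (swap(6, 2)): [6, 2, 1, 3, 4, 0, 5]
After 11 (swap(5, 4)): [6, 2, 1, 3, 0, 4, 5]

Answer: no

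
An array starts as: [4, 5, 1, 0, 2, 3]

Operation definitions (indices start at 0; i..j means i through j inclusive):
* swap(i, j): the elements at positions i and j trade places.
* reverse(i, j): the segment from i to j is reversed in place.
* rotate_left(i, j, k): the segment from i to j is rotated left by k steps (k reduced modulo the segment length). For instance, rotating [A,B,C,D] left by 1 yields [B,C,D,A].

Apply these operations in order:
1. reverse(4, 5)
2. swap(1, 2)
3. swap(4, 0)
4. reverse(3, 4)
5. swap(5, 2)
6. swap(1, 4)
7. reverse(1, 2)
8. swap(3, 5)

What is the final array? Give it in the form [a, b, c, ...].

After 1 (reverse(4, 5)): [4, 5, 1, 0, 3, 2]
After 2 (swap(1, 2)): [4, 1, 5, 0, 3, 2]
After 3 (swap(4, 0)): [3, 1, 5, 0, 4, 2]
After 4 (reverse(3, 4)): [3, 1, 5, 4, 0, 2]
After 5 (swap(5, 2)): [3, 1, 2, 4, 0, 5]
After 6 (swap(1, 4)): [3, 0, 2, 4, 1, 5]
After 7 (reverse(1, 2)): [3, 2, 0, 4, 1, 5]
After 8 (swap(3, 5)): [3, 2, 0, 5, 1, 4]

Answer: [3, 2, 0, 5, 1, 4]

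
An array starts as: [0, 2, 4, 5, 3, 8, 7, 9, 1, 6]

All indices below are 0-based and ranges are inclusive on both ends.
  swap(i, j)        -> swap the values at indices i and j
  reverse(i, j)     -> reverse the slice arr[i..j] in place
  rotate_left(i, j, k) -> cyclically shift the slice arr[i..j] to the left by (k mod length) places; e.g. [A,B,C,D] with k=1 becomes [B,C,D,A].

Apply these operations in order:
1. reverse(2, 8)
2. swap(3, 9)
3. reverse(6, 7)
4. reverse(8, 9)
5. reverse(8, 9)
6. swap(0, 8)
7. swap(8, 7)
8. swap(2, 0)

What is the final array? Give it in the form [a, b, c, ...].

Answer: [1, 2, 4, 6, 7, 8, 5, 0, 3, 9]

Derivation:
After 1 (reverse(2, 8)): [0, 2, 1, 9, 7, 8, 3, 5, 4, 6]
After 2 (swap(3, 9)): [0, 2, 1, 6, 7, 8, 3, 5, 4, 9]
After 3 (reverse(6, 7)): [0, 2, 1, 6, 7, 8, 5, 3, 4, 9]
After 4 (reverse(8, 9)): [0, 2, 1, 6, 7, 8, 5, 3, 9, 4]
After 5 (reverse(8, 9)): [0, 2, 1, 6, 7, 8, 5, 3, 4, 9]
After 6 (swap(0, 8)): [4, 2, 1, 6, 7, 8, 5, 3, 0, 9]
After 7 (swap(8, 7)): [4, 2, 1, 6, 7, 8, 5, 0, 3, 9]
After 8 (swap(2, 0)): [1, 2, 4, 6, 7, 8, 5, 0, 3, 9]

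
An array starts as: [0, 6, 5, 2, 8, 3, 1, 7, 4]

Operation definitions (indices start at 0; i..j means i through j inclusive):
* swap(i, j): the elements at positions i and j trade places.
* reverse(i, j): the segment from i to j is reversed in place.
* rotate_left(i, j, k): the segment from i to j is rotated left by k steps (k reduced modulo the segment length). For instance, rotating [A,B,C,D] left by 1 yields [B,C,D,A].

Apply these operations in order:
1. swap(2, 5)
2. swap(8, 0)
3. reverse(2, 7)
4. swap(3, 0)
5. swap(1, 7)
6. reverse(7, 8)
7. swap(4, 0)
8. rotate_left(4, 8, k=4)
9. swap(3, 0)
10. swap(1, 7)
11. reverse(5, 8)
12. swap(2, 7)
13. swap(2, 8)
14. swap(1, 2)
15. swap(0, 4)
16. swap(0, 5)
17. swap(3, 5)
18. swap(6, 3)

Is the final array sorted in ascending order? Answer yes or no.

After 1 (swap(2, 5)): [0, 6, 3, 2, 8, 5, 1, 7, 4]
After 2 (swap(8, 0)): [4, 6, 3, 2, 8, 5, 1, 7, 0]
After 3 (reverse(2, 7)): [4, 6, 7, 1, 5, 8, 2, 3, 0]
After 4 (swap(3, 0)): [1, 6, 7, 4, 5, 8, 2, 3, 0]
After 5 (swap(1, 7)): [1, 3, 7, 4, 5, 8, 2, 6, 0]
After 6 (reverse(7, 8)): [1, 3, 7, 4, 5, 8, 2, 0, 6]
After 7 (swap(4, 0)): [5, 3, 7, 4, 1, 8, 2, 0, 6]
After 8 (rotate_left(4, 8, k=4)): [5, 3, 7, 4, 6, 1, 8, 2, 0]
After 9 (swap(3, 0)): [4, 3, 7, 5, 6, 1, 8, 2, 0]
After 10 (swap(1, 7)): [4, 2, 7, 5, 6, 1, 8, 3, 0]
After 11 (reverse(5, 8)): [4, 2, 7, 5, 6, 0, 3, 8, 1]
After 12 (swap(2, 7)): [4, 2, 8, 5, 6, 0, 3, 7, 1]
After 13 (swap(2, 8)): [4, 2, 1, 5, 6, 0, 3, 7, 8]
After 14 (swap(1, 2)): [4, 1, 2, 5, 6, 0, 3, 7, 8]
After 15 (swap(0, 4)): [6, 1, 2, 5, 4, 0, 3, 7, 8]
After 16 (swap(0, 5)): [0, 1, 2, 5, 4, 6, 3, 7, 8]
After 17 (swap(3, 5)): [0, 1, 2, 6, 4, 5, 3, 7, 8]
After 18 (swap(6, 3)): [0, 1, 2, 3, 4, 5, 6, 7, 8]

Answer: yes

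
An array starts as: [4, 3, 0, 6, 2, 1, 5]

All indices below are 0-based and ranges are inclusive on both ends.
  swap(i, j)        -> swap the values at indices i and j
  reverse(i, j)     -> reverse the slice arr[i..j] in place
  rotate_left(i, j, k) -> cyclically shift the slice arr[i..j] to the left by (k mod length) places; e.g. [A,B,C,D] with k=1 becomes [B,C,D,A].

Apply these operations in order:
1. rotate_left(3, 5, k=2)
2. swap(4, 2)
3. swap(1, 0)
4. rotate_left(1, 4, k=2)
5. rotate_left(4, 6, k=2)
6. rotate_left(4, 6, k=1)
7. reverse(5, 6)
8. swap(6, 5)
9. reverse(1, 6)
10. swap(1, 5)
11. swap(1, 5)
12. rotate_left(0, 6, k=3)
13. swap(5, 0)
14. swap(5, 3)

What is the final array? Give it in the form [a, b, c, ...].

Answer: [5, 4, 0, 6, 3, 1, 2]

Derivation:
After 1 (rotate_left(3, 5, k=2)): [4, 3, 0, 1, 6, 2, 5]
After 2 (swap(4, 2)): [4, 3, 6, 1, 0, 2, 5]
After 3 (swap(1, 0)): [3, 4, 6, 1, 0, 2, 5]
After 4 (rotate_left(1, 4, k=2)): [3, 1, 0, 4, 6, 2, 5]
After 5 (rotate_left(4, 6, k=2)): [3, 1, 0, 4, 5, 6, 2]
After 6 (rotate_left(4, 6, k=1)): [3, 1, 0, 4, 6, 2, 5]
After 7 (reverse(5, 6)): [3, 1, 0, 4, 6, 5, 2]
After 8 (swap(6, 5)): [3, 1, 0, 4, 6, 2, 5]
After 9 (reverse(1, 6)): [3, 5, 2, 6, 4, 0, 1]
After 10 (swap(1, 5)): [3, 0, 2, 6, 4, 5, 1]
After 11 (swap(1, 5)): [3, 5, 2, 6, 4, 0, 1]
After 12 (rotate_left(0, 6, k=3)): [6, 4, 0, 1, 3, 5, 2]
After 13 (swap(5, 0)): [5, 4, 0, 1, 3, 6, 2]
After 14 (swap(5, 3)): [5, 4, 0, 6, 3, 1, 2]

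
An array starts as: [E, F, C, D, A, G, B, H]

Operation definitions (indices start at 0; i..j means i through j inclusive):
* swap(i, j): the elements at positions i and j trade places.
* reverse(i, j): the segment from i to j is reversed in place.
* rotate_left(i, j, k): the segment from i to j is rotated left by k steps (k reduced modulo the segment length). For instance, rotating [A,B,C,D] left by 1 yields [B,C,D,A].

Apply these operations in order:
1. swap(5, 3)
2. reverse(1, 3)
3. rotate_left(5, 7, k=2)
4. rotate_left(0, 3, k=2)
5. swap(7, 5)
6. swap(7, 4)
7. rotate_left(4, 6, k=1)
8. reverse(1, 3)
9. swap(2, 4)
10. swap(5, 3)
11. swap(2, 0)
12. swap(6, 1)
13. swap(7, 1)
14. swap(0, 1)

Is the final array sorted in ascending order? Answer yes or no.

Answer: yes

Derivation:
After 1 (swap(5, 3)): [E, F, C, G, A, D, B, H]
After 2 (reverse(1, 3)): [E, G, C, F, A, D, B, H]
After 3 (rotate_left(5, 7, k=2)): [E, G, C, F, A, H, D, B]
After 4 (rotate_left(0, 3, k=2)): [C, F, E, G, A, H, D, B]
After 5 (swap(7, 5)): [C, F, E, G, A, B, D, H]
After 6 (swap(7, 4)): [C, F, E, G, H, B, D, A]
After 7 (rotate_left(4, 6, k=1)): [C, F, E, G, B, D, H, A]
After 8 (reverse(1, 3)): [C, G, E, F, B, D, H, A]
After 9 (swap(2, 4)): [C, G, B, F, E, D, H, A]
After 10 (swap(5, 3)): [C, G, B, D, E, F, H, A]
After 11 (swap(2, 0)): [B, G, C, D, E, F, H, A]
After 12 (swap(6, 1)): [B, H, C, D, E, F, G, A]
After 13 (swap(7, 1)): [B, A, C, D, E, F, G, H]
After 14 (swap(0, 1)): [A, B, C, D, E, F, G, H]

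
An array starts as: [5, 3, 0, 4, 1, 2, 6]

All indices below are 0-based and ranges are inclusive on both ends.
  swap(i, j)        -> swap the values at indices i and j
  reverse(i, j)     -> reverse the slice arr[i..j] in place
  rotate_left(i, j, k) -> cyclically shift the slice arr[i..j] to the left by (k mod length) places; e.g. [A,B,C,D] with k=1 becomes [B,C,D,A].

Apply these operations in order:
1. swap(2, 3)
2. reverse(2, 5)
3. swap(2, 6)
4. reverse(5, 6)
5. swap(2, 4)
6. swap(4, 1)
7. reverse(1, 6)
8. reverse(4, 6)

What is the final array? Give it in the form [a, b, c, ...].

After 1 (swap(2, 3)): [5, 3, 4, 0, 1, 2, 6]
After 2 (reverse(2, 5)): [5, 3, 2, 1, 0, 4, 6]
After 3 (swap(2, 6)): [5, 3, 6, 1, 0, 4, 2]
After 4 (reverse(5, 6)): [5, 3, 6, 1, 0, 2, 4]
After 5 (swap(2, 4)): [5, 3, 0, 1, 6, 2, 4]
After 6 (swap(4, 1)): [5, 6, 0, 1, 3, 2, 4]
After 7 (reverse(1, 6)): [5, 4, 2, 3, 1, 0, 6]
After 8 (reverse(4, 6)): [5, 4, 2, 3, 6, 0, 1]

Answer: [5, 4, 2, 3, 6, 0, 1]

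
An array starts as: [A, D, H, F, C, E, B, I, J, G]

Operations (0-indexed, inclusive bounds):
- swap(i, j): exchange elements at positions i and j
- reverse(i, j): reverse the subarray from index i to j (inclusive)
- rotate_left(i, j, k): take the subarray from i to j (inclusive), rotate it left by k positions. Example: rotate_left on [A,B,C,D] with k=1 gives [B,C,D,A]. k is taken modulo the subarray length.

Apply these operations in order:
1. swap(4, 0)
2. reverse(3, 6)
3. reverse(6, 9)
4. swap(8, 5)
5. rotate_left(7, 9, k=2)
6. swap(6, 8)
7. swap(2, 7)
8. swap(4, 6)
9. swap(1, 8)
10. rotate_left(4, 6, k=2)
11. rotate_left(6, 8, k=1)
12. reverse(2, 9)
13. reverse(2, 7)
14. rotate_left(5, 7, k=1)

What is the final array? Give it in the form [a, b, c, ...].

After 1 (swap(4, 0)): [C, D, H, F, A, E, B, I, J, G]
After 2 (reverse(3, 6)): [C, D, H, B, E, A, F, I, J, G]
After 3 (reverse(6, 9)): [C, D, H, B, E, A, G, J, I, F]
After 4 (swap(8, 5)): [C, D, H, B, E, I, G, J, A, F]
After 5 (rotate_left(7, 9, k=2)): [C, D, H, B, E, I, G, F, J, A]
After 6 (swap(6, 8)): [C, D, H, B, E, I, J, F, G, A]
After 7 (swap(2, 7)): [C, D, F, B, E, I, J, H, G, A]
After 8 (swap(4, 6)): [C, D, F, B, J, I, E, H, G, A]
After 9 (swap(1, 8)): [C, G, F, B, J, I, E, H, D, A]
After 10 (rotate_left(4, 6, k=2)): [C, G, F, B, E, J, I, H, D, A]
After 11 (rotate_left(6, 8, k=1)): [C, G, F, B, E, J, H, D, I, A]
After 12 (reverse(2, 9)): [C, G, A, I, D, H, J, E, B, F]
After 13 (reverse(2, 7)): [C, G, E, J, H, D, I, A, B, F]
After 14 (rotate_left(5, 7, k=1)): [C, G, E, J, H, I, A, D, B, F]

Answer: [C, G, E, J, H, I, A, D, B, F]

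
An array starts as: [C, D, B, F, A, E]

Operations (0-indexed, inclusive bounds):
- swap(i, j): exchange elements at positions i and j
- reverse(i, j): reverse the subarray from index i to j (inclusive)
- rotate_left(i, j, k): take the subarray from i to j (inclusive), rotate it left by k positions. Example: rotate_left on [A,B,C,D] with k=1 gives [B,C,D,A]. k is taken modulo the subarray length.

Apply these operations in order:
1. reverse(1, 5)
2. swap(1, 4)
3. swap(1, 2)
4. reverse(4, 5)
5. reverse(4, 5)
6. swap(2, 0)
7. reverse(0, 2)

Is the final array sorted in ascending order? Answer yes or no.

Answer: no

Derivation:
After 1 (reverse(1, 5)): [C, E, A, F, B, D]
After 2 (swap(1, 4)): [C, B, A, F, E, D]
After 3 (swap(1, 2)): [C, A, B, F, E, D]
After 4 (reverse(4, 5)): [C, A, B, F, D, E]
After 5 (reverse(4, 5)): [C, A, B, F, E, D]
After 6 (swap(2, 0)): [B, A, C, F, E, D]
After 7 (reverse(0, 2)): [C, A, B, F, E, D]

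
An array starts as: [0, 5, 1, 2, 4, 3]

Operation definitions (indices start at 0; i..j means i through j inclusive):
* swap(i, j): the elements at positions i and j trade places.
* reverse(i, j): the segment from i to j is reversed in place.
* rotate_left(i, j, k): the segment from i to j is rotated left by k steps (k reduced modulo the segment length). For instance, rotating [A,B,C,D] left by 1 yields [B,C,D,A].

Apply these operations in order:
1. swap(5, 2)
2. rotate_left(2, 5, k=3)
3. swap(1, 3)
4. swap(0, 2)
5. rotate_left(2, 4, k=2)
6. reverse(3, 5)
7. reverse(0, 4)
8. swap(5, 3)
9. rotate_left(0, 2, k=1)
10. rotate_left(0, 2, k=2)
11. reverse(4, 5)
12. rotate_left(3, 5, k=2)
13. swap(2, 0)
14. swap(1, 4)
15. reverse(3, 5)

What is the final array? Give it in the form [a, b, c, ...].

After 1 (swap(5, 2)): [0, 5, 3, 2, 4, 1]
After 2 (rotate_left(2, 5, k=3)): [0, 5, 1, 3, 2, 4]
After 3 (swap(1, 3)): [0, 3, 1, 5, 2, 4]
After 4 (swap(0, 2)): [1, 3, 0, 5, 2, 4]
After 5 (rotate_left(2, 4, k=2)): [1, 3, 2, 0, 5, 4]
After 6 (reverse(3, 5)): [1, 3, 2, 4, 5, 0]
After 7 (reverse(0, 4)): [5, 4, 2, 3, 1, 0]
After 8 (swap(5, 3)): [5, 4, 2, 0, 1, 3]
After 9 (rotate_left(0, 2, k=1)): [4, 2, 5, 0, 1, 3]
After 10 (rotate_left(0, 2, k=2)): [5, 4, 2, 0, 1, 3]
After 11 (reverse(4, 5)): [5, 4, 2, 0, 3, 1]
After 12 (rotate_left(3, 5, k=2)): [5, 4, 2, 1, 0, 3]
After 13 (swap(2, 0)): [2, 4, 5, 1, 0, 3]
After 14 (swap(1, 4)): [2, 0, 5, 1, 4, 3]
After 15 (reverse(3, 5)): [2, 0, 5, 3, 4, 1]

Answer: [2, 0, 5, 3, 4, 1]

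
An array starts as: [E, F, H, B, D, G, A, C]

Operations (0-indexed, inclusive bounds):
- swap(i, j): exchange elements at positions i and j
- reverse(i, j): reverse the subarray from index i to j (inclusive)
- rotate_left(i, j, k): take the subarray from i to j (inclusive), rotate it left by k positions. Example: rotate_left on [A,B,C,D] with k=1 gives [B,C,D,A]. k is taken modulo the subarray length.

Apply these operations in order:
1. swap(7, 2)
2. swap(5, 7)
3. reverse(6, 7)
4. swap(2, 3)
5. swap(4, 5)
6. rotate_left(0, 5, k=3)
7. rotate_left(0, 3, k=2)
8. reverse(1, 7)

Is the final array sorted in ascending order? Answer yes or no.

After 1 (swap(7, 2)): [E, F, C, B, D, G, A, H]
After 2 (swap(5, 7)): [E, F, C, B, D, H, A, G]
After 3 (reverse(6, 7)): [E, F, C, B, D, H, G, A]
After 4 (swap(2, 3)): [E, F, B, C, D, H, G, A]
After 5 (swap(4, 5)): [E, F, B, C, H, D, G, A]
After 6 (rotate_left(0, 5, k=3)): [C, H, D, E, F, B, G, A]
After 7 (rotate_left(0, 3, k=2)): [D, E, C, H, F, B, G, A]
After 8 (reverse(1, 7)): [D, A, G, B, F, H, C, E]

Answer: no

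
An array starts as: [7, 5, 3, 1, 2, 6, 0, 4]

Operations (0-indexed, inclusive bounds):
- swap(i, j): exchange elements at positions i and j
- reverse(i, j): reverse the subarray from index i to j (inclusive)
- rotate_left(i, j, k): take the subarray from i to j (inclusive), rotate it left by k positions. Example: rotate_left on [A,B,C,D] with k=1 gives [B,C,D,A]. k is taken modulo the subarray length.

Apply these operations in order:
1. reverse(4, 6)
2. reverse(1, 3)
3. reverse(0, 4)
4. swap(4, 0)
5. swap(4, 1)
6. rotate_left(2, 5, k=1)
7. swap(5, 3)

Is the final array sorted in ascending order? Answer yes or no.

Answer: no

Derivation:
After 1 (reverse(4, 6)): [7, 5, 3, 1, 0, 6, 2, 4]
After 2 (reverse(1, 3)): [7, 1, 3, 5, 0, 6, 2, 4]
After 3 (reverse(0, 4)): [0, 5, 3, 1, 7, 6, 2, 4]
After 4 (swap(4, 0)): [7, 5, 3, 1, 0, 6, 2, 4]
After 5 (swap(4, 1)): [7, 0, 3, 1, 5, 6, 2, 4]
After 6 (rotate_left(2, 5, k=1)): [7, 0, 1, 5, 6, 3, 2, 4]
After 7 (swap(5, 3)): [7, 0, 1, 3, 6, 5, 2, 4]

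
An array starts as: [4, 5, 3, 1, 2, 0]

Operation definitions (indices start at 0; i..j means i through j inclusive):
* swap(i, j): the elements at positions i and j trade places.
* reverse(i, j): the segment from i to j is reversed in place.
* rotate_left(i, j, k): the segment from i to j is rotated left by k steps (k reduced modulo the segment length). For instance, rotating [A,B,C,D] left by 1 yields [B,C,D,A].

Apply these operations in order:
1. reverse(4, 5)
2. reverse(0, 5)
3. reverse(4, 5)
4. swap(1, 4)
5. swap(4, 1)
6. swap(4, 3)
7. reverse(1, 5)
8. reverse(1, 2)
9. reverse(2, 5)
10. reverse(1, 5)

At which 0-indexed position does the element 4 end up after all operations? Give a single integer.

Answer: 2

Derivation:
After 1 (reverse(4, 5)): [4, 5, 3, 1, 0, 2]
After 2 (reverse(0, 5)): [2, 0, 1, 3, 5, 4]
After 3 (reverse(4, 5)): [2, 0, 1, 3, 4, 5]
After 4 (swap(1, 4)): [2, 4, 1, 3, 0, 5]
After 5 (swap(4, 1)): [2, 0, 1, 3, 4, 5]
After 6 (swap(4, 3)): [2, 0, 1, 4, 3, 5]
After 7 (reverse(1, 5)): [2, 5, 3, 4, 1, 0]
After 8 (reverse(1, 2)): [2, 3, 5, 4, 1, 0]
After 9 (reverse(2, 5)): [2, 3, 0, 1, 4, 5]
After 10 (reverse(1, 5)): [2, 5, 4, 1, 0, 3]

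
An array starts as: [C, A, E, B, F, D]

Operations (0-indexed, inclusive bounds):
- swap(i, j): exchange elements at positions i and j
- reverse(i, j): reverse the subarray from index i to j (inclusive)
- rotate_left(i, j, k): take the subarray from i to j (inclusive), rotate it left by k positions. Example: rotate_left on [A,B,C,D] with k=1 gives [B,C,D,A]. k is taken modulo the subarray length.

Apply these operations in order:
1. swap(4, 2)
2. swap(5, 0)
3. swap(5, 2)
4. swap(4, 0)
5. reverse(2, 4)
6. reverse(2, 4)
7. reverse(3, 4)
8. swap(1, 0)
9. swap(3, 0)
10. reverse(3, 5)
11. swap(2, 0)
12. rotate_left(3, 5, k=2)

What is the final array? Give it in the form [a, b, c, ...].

After 1 (swap(4, 2)): [C, A, F, B, E, D]
After 2 (swap(5, 0)): [D, A, F, B, E, C]
After 3 (swap(5, 2)): [D, A, C, B, E, F]
After 4 (swap(4, 0)): [E, A, C, B, D, F]
After 5 (reverse(2, 4)): [E, A, D, B, C, F]
After 6 (reverse(2, 4)): [E, A, C, B, D, F]
After 7 (reverse(3, 4)): [E, A, C, D, B, F]
After 8 (swap(1, 0)): [A, E, C, D, B, F]
After 9 (swap(3, 0)): [D, E, C, A, B, F]
After 10 (reverse(3, 5)): [D, E, C, F, B, A]
After 11 (swap(2, 0)): [C, E, D, F, B, A]
After 12 (rotate_left(3, 5, k=2)): [C, E, D, A, F, B]

Answer: [C, E, D, A, F, B]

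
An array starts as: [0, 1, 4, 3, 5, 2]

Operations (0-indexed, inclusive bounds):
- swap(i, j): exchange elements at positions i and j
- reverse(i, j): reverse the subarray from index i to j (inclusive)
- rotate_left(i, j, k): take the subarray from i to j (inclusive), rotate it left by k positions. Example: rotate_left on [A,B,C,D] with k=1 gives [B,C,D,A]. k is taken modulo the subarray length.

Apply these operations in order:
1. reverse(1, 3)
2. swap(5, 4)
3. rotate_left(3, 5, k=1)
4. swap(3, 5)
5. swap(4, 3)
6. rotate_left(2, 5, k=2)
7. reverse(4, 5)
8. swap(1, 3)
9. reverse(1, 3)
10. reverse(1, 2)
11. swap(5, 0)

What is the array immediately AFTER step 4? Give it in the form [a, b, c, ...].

After 1 (reverse(1, 3)): [0, 3, 4, 1, 5, 2]
After 2 (swap(5, 4)): [0, 3, 4, 1, 2, 5]
After 3 (rotate_left(3, 5, k=1)): [0, 3, 4, 2, 5, 1]
After 4 (swap(3, 5)): [0, 3, 4, 1, 5, 2]

Answer: [0, 3, 4, 1, 5, 2]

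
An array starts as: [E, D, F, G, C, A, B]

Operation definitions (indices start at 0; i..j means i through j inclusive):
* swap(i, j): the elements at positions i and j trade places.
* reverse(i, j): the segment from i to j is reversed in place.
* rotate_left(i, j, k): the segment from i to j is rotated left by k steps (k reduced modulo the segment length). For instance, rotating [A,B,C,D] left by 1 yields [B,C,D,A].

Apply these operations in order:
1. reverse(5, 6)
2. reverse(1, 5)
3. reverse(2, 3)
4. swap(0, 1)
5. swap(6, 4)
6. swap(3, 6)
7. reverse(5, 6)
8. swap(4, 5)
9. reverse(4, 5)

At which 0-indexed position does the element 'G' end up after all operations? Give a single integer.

Answer: 2

Derivation:
After 1 (reverse(5, 6)): [E, D, F, G, C, B, A]
After 2 (reverse(1, 5)): [E, B, C, G, F, D, A]
After 3 (reverse(2, 3)): [E, B, G, C, F, D, A]
After 4 (swap(0, 1)): [B, E, G, C, F, D, A]
After 5 (swap(6, 4)): [B, E, G, C, A, D, F]
After 6 (swap(3, 6)): [B, E, G, F, A, D, C]
After 7 (reverse(5, 6)): [B, E, G, F, A, C, D]
After 8 (swap(4, 5)): [B, E, G, F, C, A, D]
After 9 (reverse(4, 5)): [B, E, G, F, A, C, D]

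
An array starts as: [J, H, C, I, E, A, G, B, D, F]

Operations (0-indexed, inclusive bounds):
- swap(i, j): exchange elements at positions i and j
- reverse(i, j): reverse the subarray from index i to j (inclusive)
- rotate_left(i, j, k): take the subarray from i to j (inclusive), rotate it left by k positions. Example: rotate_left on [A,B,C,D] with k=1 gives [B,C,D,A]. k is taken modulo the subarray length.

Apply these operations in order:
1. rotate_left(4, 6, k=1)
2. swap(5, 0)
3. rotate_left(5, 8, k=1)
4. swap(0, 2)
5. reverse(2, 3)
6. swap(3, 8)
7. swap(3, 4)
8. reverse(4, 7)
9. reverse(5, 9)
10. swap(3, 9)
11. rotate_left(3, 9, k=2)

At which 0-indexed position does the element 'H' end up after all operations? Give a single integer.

After 1 (rotate_left(4, 6, k=1)): [J, H, C, I, A, G, E, B, D, F]
After 2 (swap(5, 0)): [G, H, C, I, A, J, E, B, D, F]
After 3 (rotate_left(5, 8, k=1)): [G, H, C, I, A, E, B, D, J, F]
After 4 (swap(0, 2)): [C, H, G, I, A, E, B, D, J, F]
After 5 (reverse(2, 3)): [C, H, I, G, A, E, B, D, J, F]
After 6 (swap(3, 8)): [C, H, I, J, A, E, B, D, G, F]
After 7 (swap(3, 4)): [C, H, I, A, J, E, B, D, G, F]
After 8 (reverse(4, 7)): [C, H, I, A, D, B, E, J, G, F]
After 9 (reverse(5, 9)): [C, H, I, A, D, F, G, J, E, B]
After 10 (swap(3, 9)): [C, H, I, B, D, F, G, J, E, A]
After 11 (rotate_left(3, 9, k=2)): [C, H, I, F, G, J, E, A, B, D]

Answer: 1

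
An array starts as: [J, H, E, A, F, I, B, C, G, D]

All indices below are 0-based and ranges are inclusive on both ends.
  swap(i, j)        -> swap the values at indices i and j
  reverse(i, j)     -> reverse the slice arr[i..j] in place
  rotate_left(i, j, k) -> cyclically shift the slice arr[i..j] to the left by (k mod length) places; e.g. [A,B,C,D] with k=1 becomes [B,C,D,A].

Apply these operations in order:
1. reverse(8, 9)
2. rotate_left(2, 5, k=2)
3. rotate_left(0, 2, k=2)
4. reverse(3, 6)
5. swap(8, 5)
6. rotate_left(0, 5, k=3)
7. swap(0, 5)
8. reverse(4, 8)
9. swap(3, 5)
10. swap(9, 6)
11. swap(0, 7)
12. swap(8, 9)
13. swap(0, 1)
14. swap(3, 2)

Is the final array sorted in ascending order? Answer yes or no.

After 1 (reverse(8, 9)): [J, H, E, A, F, I, B, C, D, G]
After 2 (rotate_left(2, 5, k=2)): [J, H, F, I, E, A, B, C, D, G]
After 3 (rotate_left(0, 2, k=2)): [F, J, H, I, E, A, B, C, D, G]
After 4 (reverse(3, 6)): [F, J, H, B, A, E, I, C, D, G]
After 5 (swap(8, 5)): [F, J, H, B, A, D, I, C, E, G]
After 6 (rotate_left(0, 5, k=3)): [B, A, D, F, J, H, I, C, E, G]
After 7 (swap(0, 5)): [H, A, D, F, J, B, I, C, E, G]
After 8 (reverse(4, 8)): [H, A, D, F, E, C, I, B, J, G]
After 9 (swap(3, 5)): [H, A, D, C, E, F, I, B, J, G]
After 10 (swap(9, 6)): [H, A, D, C, E, F, G, B, J, I]
After 11 (swap(0, 7)): [B, A, D, C, E, F, G, H, J, I]
After 12 (swap(8, 9)): [B, A, D, C, E, F, G, H, I, J]
After 13 (swap(0, 1)): [A, B, D, C, E, F, G, H, I, J]
After 14 (swap(3, 2)): [A, B, C, D, E, F, G, H, I, J]

Answer: yes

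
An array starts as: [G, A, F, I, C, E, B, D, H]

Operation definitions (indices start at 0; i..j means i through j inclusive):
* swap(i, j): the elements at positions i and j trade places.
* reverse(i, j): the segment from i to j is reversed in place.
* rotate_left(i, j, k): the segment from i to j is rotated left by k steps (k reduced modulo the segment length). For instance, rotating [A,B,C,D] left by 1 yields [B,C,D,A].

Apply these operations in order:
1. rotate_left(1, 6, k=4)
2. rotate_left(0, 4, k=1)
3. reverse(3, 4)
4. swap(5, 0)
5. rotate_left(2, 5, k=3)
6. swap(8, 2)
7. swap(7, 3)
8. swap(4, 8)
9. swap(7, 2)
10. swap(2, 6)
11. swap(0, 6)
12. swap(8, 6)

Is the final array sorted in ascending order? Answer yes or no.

After 1 (rotate_left(1, 6, k=4)): [G, E, B, A, F, I, C, D, H]
After 2 (rotate_left(0, 4, k=1)): [E, B, A, F, G, I, C, D, H]
After 3 (reverse(3, 4)): [E, B, A, G, F, I, C, D, H]
After 4 (swap(5, 0)): [I, B, A, G, F, E, C, D, H]
After 5 (rotate_left(2, 5, k=3)): [I, B, E, A, G, F, C, D, H]
After 6 (swap(8, 2)): [I, B, H, A, G, F, C, D, E]
After 7 (swap(7, 3)): [I, B, H, D, G, F, C, A, E]
After 8 (swap(4, 8)): [I, B, H, D, E, F, C, A, G]
After 9 (swap(7, 2)): [I, B, A, D, E, F, C, H, G]
After 10 (swap(2, 6)): [I, B, C, D, E, F, A, H, G]
After 11 (swap(0, 6)): [A, B, C, D, E, F, I, H, G]
After 12 (swap(8, 6)): [A, B, C, D, E, F, G, H, I]

Answer: yes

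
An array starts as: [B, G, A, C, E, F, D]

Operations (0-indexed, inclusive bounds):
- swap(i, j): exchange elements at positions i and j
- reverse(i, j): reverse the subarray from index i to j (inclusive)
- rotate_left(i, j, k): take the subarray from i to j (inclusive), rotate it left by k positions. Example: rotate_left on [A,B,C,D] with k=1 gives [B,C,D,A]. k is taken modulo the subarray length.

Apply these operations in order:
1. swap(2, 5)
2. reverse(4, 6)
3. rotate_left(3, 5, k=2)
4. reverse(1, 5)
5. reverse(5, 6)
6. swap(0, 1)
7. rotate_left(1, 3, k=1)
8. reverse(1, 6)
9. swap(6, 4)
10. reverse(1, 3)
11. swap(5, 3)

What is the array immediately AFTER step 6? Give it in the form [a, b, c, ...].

Answer: [D, B, C, A, F, E, G]

Derivation:
After 1 (swap(2, 5)): [B, G, F, C, E, A, D]
After 2 (reverse(4, 6)): [B, G, F, C, D, A, E]
After 3 (rotate_left(3, 5, k=2)): [B, G, F, A, C, D, E]
After 4 (reverse(1, 5)): [B, D, C, A, F, G, E]
After 5 (reverse(5, 6)): [B, D, C, A, F, E, G]
After 6 (swap(0, 1)): [D, B, C, A, F, E, G]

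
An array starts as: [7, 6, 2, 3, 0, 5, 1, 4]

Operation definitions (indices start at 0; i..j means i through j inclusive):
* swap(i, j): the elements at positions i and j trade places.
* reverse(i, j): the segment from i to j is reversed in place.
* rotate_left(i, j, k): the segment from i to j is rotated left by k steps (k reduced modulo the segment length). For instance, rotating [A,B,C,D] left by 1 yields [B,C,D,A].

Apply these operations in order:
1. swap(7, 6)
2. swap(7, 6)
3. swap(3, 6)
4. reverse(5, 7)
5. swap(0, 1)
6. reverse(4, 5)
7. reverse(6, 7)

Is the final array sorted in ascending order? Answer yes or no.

After 1 (swap(7, 6)): [7, 6, 2, 3, 0, 5, 4, 1]
After 2 (swap(7, 6)): [7, 6, 2, 3, 0, 5, 1, 4]
After 3 (swap(3, 6)): [7, 6, 2, 1, 0, 5, 3, 4]
After 4 (reverse(5, 7)): [7, 6, 2, 1, 0, 4, 3, 5]
After 5 (swap(0, 1)): [6, 7, 2, 1, 0, 4, 3, 5]
After 6 (reverse(4, 5)): [6, 7, 2, 1, 4, 0, 3, 5]
After 7 (reverse(6, 7)): [6, 7, 2, 1, 4, 0, 5, 3]

Answer: no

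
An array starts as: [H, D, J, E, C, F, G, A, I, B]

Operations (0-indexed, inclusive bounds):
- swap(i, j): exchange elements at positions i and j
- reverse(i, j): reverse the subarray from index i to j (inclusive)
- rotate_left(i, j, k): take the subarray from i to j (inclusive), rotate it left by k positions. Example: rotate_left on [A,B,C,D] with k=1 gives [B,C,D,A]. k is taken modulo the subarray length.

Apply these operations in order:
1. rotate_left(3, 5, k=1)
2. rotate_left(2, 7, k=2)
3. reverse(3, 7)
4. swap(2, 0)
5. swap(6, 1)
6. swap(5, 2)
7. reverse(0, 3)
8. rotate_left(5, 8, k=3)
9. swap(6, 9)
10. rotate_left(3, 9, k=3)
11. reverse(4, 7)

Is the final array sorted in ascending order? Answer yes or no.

After 1 (rotate_left(3, 5, k=1)): [H, D, J, C, F, E, G, A, I, B]
After 2 (rotate_left(2, 7, k=2)): [H, D, F, E, G, A, J, C, I, B]
After 3 (reverse(3, 7)): [H, D, F, C, J, A, G, E, I, B]
After 4 (swap(2, 0)): [F, D, H, C, J, A, G, E, I, B]
After 5 (swap(6, 1)): [F, G, H, C, J, A, D, E, I, B]
After 6 (swap(5, 2)): [F, G, A, C, J, H, D, E, I, B]
After 7 (reverse(0, 3)): [C, A, G, F, J, H, D, E, I, B]
After 8 (rotate_left(5, 8, k=3)): [C, A, G, F, J, I, H, D, E, B]
After 9 (swap(6, 9)): [C, A, G, F, J, I, B, D, E, H]
After 10 (rotate_left(3, 9, k=3)): [C, A, G, B, D, E, H, F, J, I]
After 11 (reverse(4, 7)): [C, A, G, B, F, H, E, D, J, I]

Answer: no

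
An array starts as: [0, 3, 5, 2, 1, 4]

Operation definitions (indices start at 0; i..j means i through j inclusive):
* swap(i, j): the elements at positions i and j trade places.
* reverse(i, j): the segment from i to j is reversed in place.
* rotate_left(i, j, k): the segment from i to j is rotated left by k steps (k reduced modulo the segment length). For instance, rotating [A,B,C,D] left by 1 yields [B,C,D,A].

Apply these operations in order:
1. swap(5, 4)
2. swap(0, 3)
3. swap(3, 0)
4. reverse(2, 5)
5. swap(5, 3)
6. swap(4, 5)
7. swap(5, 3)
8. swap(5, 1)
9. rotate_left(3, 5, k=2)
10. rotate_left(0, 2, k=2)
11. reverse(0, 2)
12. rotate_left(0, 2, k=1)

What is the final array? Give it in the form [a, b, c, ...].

After 1 (swap(5, 4)): [0, 3, 5, 2, 4, 1]
After 2 (swap(0, 3)): [2, 3, 5, 0, 4, 1]
After 3 (swap(3, 0)): [0, 3, 5, 2, 4, 1]
After 4 (reverse(2, 5)): [0, 3, 1, 4, 2, 5]
After 5 (swap(5, 3)): [0, 3, 1, 5, 2, 4]
After 6 (swap(4, 5)): [0, 3, 1, 5, 4, 2]
After 7 (swap(5, 3)): [0, 3, 1, 2, 4, 5]
After 8 (swap(5, 1)): [0, 5, 1, 2, 4, 3]
After 9 (rotate_left(3, 5, k=2)): [0, 5, 1, 3, 2, 4]
After 10 (rotate_left(0, 2, k=2)): [1, 0, 5, 3, 2, 4]
After 11 (reverse(0, 2)): [5, 0, 1, 3, 2, 4]
After 12 (rotate_left(0, 2, k=1)): [0, 1, 5, 3, 2, 4]

Answer: [0, 1, 5, 3, 2, 4]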